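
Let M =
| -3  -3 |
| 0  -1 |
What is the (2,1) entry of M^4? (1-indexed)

M^2 = [[9, 12], [0, 1]]
M^3 = [[-27, -39], [0, -1]]
M^4 = [[81, 120], [0, 1]]

0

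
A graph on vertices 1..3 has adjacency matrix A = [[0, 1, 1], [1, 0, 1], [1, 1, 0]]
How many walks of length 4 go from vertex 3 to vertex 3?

The number of length-4 walks from vertex 3 to vertex 3 is entry (3,3) of A^4, where A is the adjacency matrix.
A^2 = [[2, 1, 1], [1, 2, 1], [1, 1, 2]]
A^3 = [[2, 3, 3], [3, 2, 3], [3, 3, 2]]
A^4 = [[6, 5, 5], [5, 6, 5], [5, 5, 6]]

6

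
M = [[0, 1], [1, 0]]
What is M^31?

M² = I (check: tr M = 0 and det M = -1), so M^31 = M since 31 is odd.

[[0, 1], [1, 0]]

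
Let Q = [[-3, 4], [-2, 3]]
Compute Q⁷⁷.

Q² = I (check: tr Q = 0 and det Q = -1), so Q⁷⁷ = Q since 77 is odd.

[[-3, 4], [-2, 3]]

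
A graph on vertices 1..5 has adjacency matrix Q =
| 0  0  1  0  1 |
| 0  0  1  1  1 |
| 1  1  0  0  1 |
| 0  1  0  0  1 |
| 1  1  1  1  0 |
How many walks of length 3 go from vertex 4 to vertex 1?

The number of length-3 walks from vertex 4 to vertex 1 is entry (4,1) of Q^3, where Q is the adjacency matrix.
Q^2 = [[2, 2, 1, 1, 1], [2, 3, 1, 1, 2], [1, 1, 3, 2, 2], [1, 1, 2, 2, 1], [1, 2, 2, 1, 4]]
Q^3 = [[2, 3, 5, 3, 6], [3, 4, 7, 5, 7], [5, 7, 4, 3, 7], [3, 5, 3, 2, 6], [6, 7, 7, 6, 6]]

3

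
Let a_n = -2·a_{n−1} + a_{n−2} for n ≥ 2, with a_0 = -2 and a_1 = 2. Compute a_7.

With companion matrix Q = [[-2, 1], [1, 0]], [a_n, a_{n−1}]ᵀ = Q·[a_{n−1}, a_{n−2}]ᵀ, so [a_7, a_6]ᵀ = Q^6·[a_1, a_0]ᵀ.
Q^6 = [[169, -70], [-70, 29]], giving [a_7, a_6]ᵀ = [[478], [-198]].

478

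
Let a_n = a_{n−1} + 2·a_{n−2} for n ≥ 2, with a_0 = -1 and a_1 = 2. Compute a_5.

With companion matrix M = [[1, 2], [1, 0]], [a_n, a_{n−1}]ᵀ = M·[a_{n−1}, a_{n−2}]ᵀ, so [a_5, a_4]ᵀ = M⁴·[a_1, a_0]ᵀ.
M⁴ = [[11, 10], [5, 6]], giving [a_5, a_4]ᵀ = [[12], [4]].

12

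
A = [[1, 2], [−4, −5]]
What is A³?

[[25, 26], [−52, −53]]

tr A = −4 and det A = 3, so the characteristic polynomial is λ² − (−4)λ + (3) with roots −3 and −1.
Eigenvectors give P = [[−1, −1], [2, 1]] with P⁻¹ = [[1, 1], [−2, −1]], and A = P·diag(−3, −1)·P⁻¹.
Then A³ = P·diag(−27, −1)·P⁻¹ = [[27, 1], [−54, −1]] · [[1, 1], [−2, −1]] = [[25, 26], [−52, −53]].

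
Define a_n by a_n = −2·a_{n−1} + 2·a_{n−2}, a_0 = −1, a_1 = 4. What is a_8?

−4240

With companion matrix C = [[−2, 2], [1, 0]], [a_n, a_{n−1}]ᵀ = C·[a_{n−1}, a_{n−2}]ᵀ, so [a_8, a_7]ᵀ = C^7·[a_1, a_0]ᵀ.
C^7 = [[−896, 656], [328, −240]], giving [a_8, a_7]ᵀ = [[−4240], [1552]].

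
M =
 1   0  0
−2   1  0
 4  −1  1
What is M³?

M = I + N where N = [[0, 0, 0], [−2, 0, 0], [4, −1, 0]] is strictly lower-triangular, so N³ = 0.
(I + N)³ = I + 3·N + 3·N² = [[1, 0, 0], [−6, 1, 0], [18, −3, 1]].

[[1, 0, 0], [−6, 1, 0], [18, −3, 1]]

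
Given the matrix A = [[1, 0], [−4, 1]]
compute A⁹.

[[1, 0], [−36, 1]]

A = I + N where N = [[0, 0], [−4, 0]] is strictly lower-triangular, so N² = 0.
(I + N)⁹ = I + 9·N = [[1, 0], [−36, 1]].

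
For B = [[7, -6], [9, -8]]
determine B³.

[[19, -18], [27, -26]]

tr B = -1 and det B = -2, so the characteristic polynomial is λ² − (-1)λ + (-2) with roots 1 and -2.
Eigenvectors give P = [[1, -2], [1, -3]] with P⁻¹ = [[3, -2], [1, -1]], and B = P·diag(1, -2)·P⁻¹.
Then B³ = P·diag(1, -8)·P⁻¹ = [[1, 16], [1, 24]] · [[3, -2], [1, -1]] = [[19, -18], [27, -26]].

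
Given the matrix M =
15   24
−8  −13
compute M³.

tr M = 2 and det M = −3, so the characteristic polynomial is λ² − (2)λ + (−3) with roots 3 and −1.
Eigenvectors give P = [[2, 3], [−1, −2]] with P⁻¹ = [[2, 3], [−1, −2]], and M = P·diag(3, −1)·P⁻¹.
Then M³ = P·diag(27, −1)·P⁻¹ = [[54, −3], [−27, 2]] · [[2, 3], [−1, −2]] = [[111, 168], [−56, −85]].

[[111, 168], [−56, −85]]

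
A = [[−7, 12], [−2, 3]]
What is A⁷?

[[−6559, 13116], [−2186, 4371]]

tr A = −4 and det A = 3, so the characteristic polynomial is λ² − (−4)λ + (3) with roots −1 and −3.
Eigenvectors give P = [[−2, 3], [−1, 1]] with P⁻¹ = [[1, −3], [1, −2]], and A = P·diag(−1, −3)·P⁻¹.
Then A⁷ = P·diag(−1, −2187)·P⁻¹ = [[2, −6561], [1, −2187]] · [[1, −3], [1, −2]] = [[−6559, 13116], [−2186, 4371]].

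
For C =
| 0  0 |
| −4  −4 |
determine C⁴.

C² = [[0, 0], [16, 16]]
C³ = [[0, 0], [−64, −64]]
C⁴ = [[0, 0], [256, 256]]

[[0, 0], [256, 256]]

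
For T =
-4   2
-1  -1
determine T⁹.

tr T = -5 and det T = 6, so the characteristic polynomial is λ² − (-5)λ + (6) with roots -3 and -2.
Eigenvectors give P = [[-2, 1], [-1, 1]] with P⁻¹ = [[-1, 1], [-1, 2]], and T = P·diag(-3, -2)·P⁻¹.
Then T⁹ = P·diag(-19683, -512)·P⁻¹ = [[39366, -512], [19683, -512]] · [[-1, 1], [-1, 2]] = [[-38854, 38342], [-19171, 18659]].

[[-38854, 38342], [-19171, 18659]]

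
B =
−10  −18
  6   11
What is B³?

[[−28, −54], [18, 35]]

tr B = 1 and det B = −2, so the characteristic polynomial is λ² − (1)λ + (−2) with roots 2 and −1.
Eigenvectors give P = [[3, −2], [−2, 1]] with P⁻¹ = [[−1, −2], [−2, −3]], and B = P·diag(2, −1)·P⁻¹.
Then B³ = P·diag(8, −1)·P⁻¹ = [[24, 2], [−16, −1]] · [[−1, −2], [−2, −3]] = [[−28, −54], [18, 35]].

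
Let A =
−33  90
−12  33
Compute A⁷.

tr A = 0 and det A = −9, so the characteristic polynomial is λ² − (0)λ + (−9) with roots −3 and 3.
Eigenvectors give P = [[3, −5], [1, −2]] with P⁻¹ = [[2, −5], [1, −3]], and A = P·diag(−3, 3)·P⁻¹.
Then A⁷ = P·diag(−2187, 2187)·P⁻¹ = [[−6561, −10935], [−2187, −4374]] · [[2, −5], [1, −3]] = [[−24057, 65610], [−8748, 24057]].

[[−24057, 65610], [−8748, 24057]]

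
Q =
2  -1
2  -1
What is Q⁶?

Q² = Q (a projection; rank 1, trace 1), so Q⁶ = Q.

[[2, -1], [2, -1]]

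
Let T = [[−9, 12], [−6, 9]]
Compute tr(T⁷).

0

tr T = 0 and det T = −9, so the characteristic polynomial is λ² − (0)λ + (−9) with roots −3 and 3.
Eigenvectors give P = [[2, 1], [1, 1]] with P⁻¹ = [[1, −1], [−1, 2]], and T = P·diag(−3, 3)·P⁻¹.
Then T⁷ = P·diag(−2187, 2187)·P⁻¹ = [[−4374, 2187], [−2187, 2187]] · [[1, −1], [−1, 2]] = [[−6561, 8748], [−4374, 6561]].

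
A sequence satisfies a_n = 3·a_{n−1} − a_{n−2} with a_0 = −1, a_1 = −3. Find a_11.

With companion matrix T = [[3, −1], [1, 0]], [a_n, a_{n−1}]ᵀ = T·[a_{n−1}, a_{n−2}]ᵀ, so [a_11, a_10]ᵀ = T^10·[a_1, a_0]ᵀ.
T^10 = [[17711, −6765], [6765, −2584]], giving [a_11, a_10]ᵀ = [[−46368], [−17711]].

−46368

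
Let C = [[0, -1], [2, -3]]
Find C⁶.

tr C = -3 and det C = 2, so the characteristic polynomial is λ² − (-3)λ + (2) with roots -1 and -2.
Eigenvectors give P = [[-1, -1], [-1, -2]] with P⁻¹ = [[-2, 1], [1, -1]], and C = P·diag(-1, -2)·P⁻¹.
Then C⁶ = P·diag(1, 64)·P⁻¹ = [[-1, -64], [-1, -128]] · [[-2, 1], [1, -1]] = [[-62, 63], [-126, 127]].

[[-62, 63], [-126, 127]]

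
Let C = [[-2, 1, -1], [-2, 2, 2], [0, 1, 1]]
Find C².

[[2, -1, 3], [0, 4, 8], [-2, 3, 3]]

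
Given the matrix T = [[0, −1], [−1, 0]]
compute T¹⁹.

[[0, −1], [−1, 0]]

T² = I (check: tr T = 0 and det T = −1), so T¹⁹ = T since 19 is odd.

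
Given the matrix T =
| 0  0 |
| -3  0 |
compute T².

[[0, 0], [0, 0]]

T is strictly triangular, hence nilpotent: T² = 0, so T² = 0.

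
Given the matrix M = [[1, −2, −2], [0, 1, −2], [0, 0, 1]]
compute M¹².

M = I + N where N = [[0, −2, −2], [0, 0, −2], [0, 0, 0]] is strictly upper-triangular, so N³ = 0.
(I + N)¹² = I + 12·N + 66·N² = [[1, −24, 240], [0, 1, −24], [0, 0, 1]].

[[1, −24, 240], [0, 1, −24], [0, 0, 1]]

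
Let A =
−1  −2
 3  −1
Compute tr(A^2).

−10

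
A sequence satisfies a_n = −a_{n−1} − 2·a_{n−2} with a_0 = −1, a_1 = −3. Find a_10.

With companion matrix M = [[−1, −2], [1, 0]], [a_n, a_{n−1}]ᵀ = M·[a_{n−1}, a_{n−2}]ᵀ, so [a_10, a_9]ᵀ = M⁹·[a_1, a_0]ᵀ.
M⁹ = [[11, 34], [−17, −6]], giving [a_10, a_9]ᵀ = [[−67], [57]].

−67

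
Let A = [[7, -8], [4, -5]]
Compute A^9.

[[39367, -39368], [19684, -19685]]

tr A = 2 and det A = -3, so the characteristic polynomial is λ² − (2)λ + (-3) with roots -1 and 3.
Eigenvectors give P = [[-1, -2], [-1, -1]] with P⁻¹ = [[1, -2], [-1, 1]], and A = P·diag(-1, 3)·P⁻¹.
Then A^9 = P·diag(-1, 19683)·P⁻¹ = [[1, -39366], [1, -19683]] · [[1, -2], [-1, 1]] = [[39367, -39368], [19684, -19685]].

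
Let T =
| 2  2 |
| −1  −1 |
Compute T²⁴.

T² = T (a projection; rank 1, trace 1), so T²⁴ = T.

[[2, 2], [−1, −1]]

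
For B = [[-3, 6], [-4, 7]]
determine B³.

[[-51, 78], [-52, 79]]

tr B = 4 and det B = 3, so the characteristic polynomial is λ² − (4)λ + (3) with roots 1 and 3.
Eigenvectors give P = [[-3, 1], [-2, 1]] with P⁻¹ = [[-1, 1], [-2, 3]], and B = P·diag(1, 3)·P⁻¹.
Then B³ = P·diag(1, 27)·P⁻¹ = [[-3, 27], [-2, 27]] · [[-1, 1], [-2, 3]] = [[-51, 78], [-52, 79]].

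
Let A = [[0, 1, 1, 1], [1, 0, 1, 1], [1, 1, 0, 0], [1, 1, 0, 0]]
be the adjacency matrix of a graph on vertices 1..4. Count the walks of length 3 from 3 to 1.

The number of length-3 walks from vertex 3 to vertex 1 is entry (3,1) of A³, where A is the adjacency matrix.
A² = [[3, 2, 1, 1], [2, 3, 1, 1], [1, 1, 2, 2], [1, 1, 2, 2]]
A³ = [[4, 5, 5, 5], [5, 4, 5, 5], [5, 5, 2, 2], [5, 5, 2, 2]]

5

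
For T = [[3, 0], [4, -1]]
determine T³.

tr T = 2 and det T = -3, so the characteristic polynomial is λ² − (2)λ + (-3) with roots 3 and -1.
Eigenvectors give P = [[1, 0], [1, -1]] with P⁻¹ = [[1, 0], [1, -1]], and T = P·diag(3, -1)·P⁻¹.
Then T³ = P·diag(27, -1)·P⁻¹ = [[27, 0], [27, 1]] · [[1, 0], [1, -1]] = [[27, 0], [28, -1]].

[[27, 0], [28, -1]]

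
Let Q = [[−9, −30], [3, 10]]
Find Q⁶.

[[−9, −30], [3, 10]]

Q² = Q (a projection; rank 1, trace 1), so Q⁶ = Q.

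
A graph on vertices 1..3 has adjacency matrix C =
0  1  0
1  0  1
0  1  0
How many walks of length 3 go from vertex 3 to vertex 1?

The number of length-3 walks from vertex 3 to vertex 1 is entry (3,1) of C³, where C is the adjacency matrix.
C² = [[1, 0, 1], [0, 2, 0], [1, 0, 1]]
C³ = [[0, 2, 0], [2, 0, 2], [0, 2, 0]]

0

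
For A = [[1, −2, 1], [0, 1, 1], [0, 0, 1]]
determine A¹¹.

A = I + N where N = [[0, −2, 1], [0, 0, 1], [0, 0, 0]] is strictly upper-triangular, so N³ = 0.
(I + N)¹¹ = I + 11·N + 55·N² = [[1, −22, −99], [0, 1, 11], [0, 0, 1]].

[[1, −22, −99], [0, 1, 11], [0, 0, 1]]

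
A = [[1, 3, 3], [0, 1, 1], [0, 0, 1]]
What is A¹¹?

A = I + N where N = [[0, 3, 3], [0, 0, 1], [0, 0, 0]] is strictly upper-triangular, so N³ = 0.
(I + N)¹¹ = I + 11·N + 55·N² = [[1, 33, 198], [0, 1, 11], [0, 0, 1]].

[[1, 33, 198], [0, 1, 11], [0, 0, 1]]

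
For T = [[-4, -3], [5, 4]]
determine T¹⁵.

[[-4, -3], [5, 4]]

T² = I (check: tr T = 0 and det T = -1), so T¹⁵ = T since 15 is odd.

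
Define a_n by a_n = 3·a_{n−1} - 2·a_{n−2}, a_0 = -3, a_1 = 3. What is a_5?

183

With companion matrix M = [[3, -2], [1, 0]], [a_n, a_{n−1}]ᵀ = M·[a_{n−1}, a_{n−2}]ᵀ, so [a_5, a_4]ᵀ = M⁴·[a_1, a_0]ᵀ.
M⁴ = [[31, -30], [15, -14]], giving [a_5, a_4]ᵀ = [[183], [87]].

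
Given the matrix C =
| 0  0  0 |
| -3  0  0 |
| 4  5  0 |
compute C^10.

C is strictly triangular, hence nilpotent: C^3 = 0, so C^10 = 0.

[[0, 0, 0], [0, 0, 0], [0, 0, 0]]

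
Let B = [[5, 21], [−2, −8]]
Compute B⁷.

[[761, 2667], [−254, −890]]

tr B = −3 and det B = 2, so the characteristic polynomial is λ² − (−3)λ + (2) with roots −1 and −2.
Eigenvectors give P = [[7, 3], [−2, −1]] with P⁻¹ = [[1, 3], [−2, −7]], and B = P·diag(−1, −2)·P⁻¹.
Then B⁷ = P·diag(−1, −128)·P⁻¹ = [[−7, −384], [2, 128]] · [[1, 3], [−2, −7]] = [[761, 2667], [−254, −890]].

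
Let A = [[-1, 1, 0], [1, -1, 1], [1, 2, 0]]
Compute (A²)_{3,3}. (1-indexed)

2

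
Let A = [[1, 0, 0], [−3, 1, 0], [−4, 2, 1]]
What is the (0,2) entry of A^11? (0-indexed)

0

A = I + N where N = [[0, 0, 0], [−3, 0, 0], [−4, 2, 0]] is strictly lower-triangular, so N^3 = 0.
(I + N)^11 = I + 11·N + 55·N^2 = [[1, 0, 0], [−33, 1, 0], [−374, 22, 1]].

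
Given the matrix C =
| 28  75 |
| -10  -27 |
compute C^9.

tr C = 1 and det C = -6, so the characteristic polynomial is λ² − (1)λ + (-6) with roots -2 and 3.
Eigenvectors give P = [[-5, -3], [2, 1]] with P⁻¹ = [[1, 3], [-2, -5]], and C = P·diag(-2, 3)·P⁻¹.
Then C^9 = P·diag(-512, 19683)·P⁻¹ = [[2560, -59049], [-1024, 19683]] · [[1, 3], [-2, -5]] = [[120658, 302925], [-40390, -101487]].

[[120658, 302925], [-40390, -101487]]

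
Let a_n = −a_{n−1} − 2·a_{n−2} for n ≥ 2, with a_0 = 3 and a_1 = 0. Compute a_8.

−42

With companion matrix A = [[−1, −2], [1, 0]], [a_n, a_{n−1}]ᵀ = A·[a_{n−1}, a_{n−2}]ᵀ, so [a_8, a_7]ᵀ = A⁷·[a_1, a_0]ᵀ.
A⁷ = [[3, −14], [7, 10]], giving [a_8, a_7]ᵀ = [[−42], [30]].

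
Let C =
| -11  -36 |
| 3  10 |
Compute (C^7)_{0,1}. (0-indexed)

tr C = -1 and det C = -2, so the characteristic polynomial is λ² − (-1)λ + (-2) with roots -2 and 1.
Eigenvectors give P = [[4, -3], [-1, 1]] with P⁻¹ = [[1, 3], [1, 4]], and C = P·diag(-2, 1)·P⁻¹.
Then C^7 = P·diag(-128, 1)·P⁻¹ = [[-512, -3], [128, 1]] · [[1, 3], [1, 4]] = [[-515, -1548], [129, 388]].

-1548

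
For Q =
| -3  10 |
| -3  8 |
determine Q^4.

tr Q = 5 and det Q = 6, so the characteristic polynomial is λ² − (5)λ + (6) with roots 2 and 3.
Eigenvectors give P = [[2, -5], [1, -3]] with P⁻¹ = [[3, -5], [1, -2]], and Q = P·diag(2, 3)·P⁻¹.
Then Q^4 = P·diag(16, 81)·P⁻¹ = [[32, -405], [16, -243]] · [[3, -5], [1, -2]] = [[-309, 650], [-195, 406]].

[[-309, 650], [-195, 406]]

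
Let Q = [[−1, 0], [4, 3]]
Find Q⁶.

[[1, 0], [728, 729]]

tr Q = 2 and det Q = −3, so the characteristic polynomial is λ² − (2)λ + (−3) with roots 3 and −1.
Eigenvectors give P = [[0, −1], [1, 1]] with P⁻¹ = [[1, 1], [−1, 0]], and Q = P·diag(3, −1)·P⁻¹.
Then Q⁶ = P·diag(729, 1)·P⁻¹ = [[0, −1], [729, 1]] · [[1, 1], [−1, 0]] = [[1, 0], [728, 729]].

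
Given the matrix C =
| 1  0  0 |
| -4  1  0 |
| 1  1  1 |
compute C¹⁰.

[[1, 0, 0], [-40, 1, 0], [-170, 10, 1]]

C = I + N where N = [[0, 0, 0], [-4, 0, 0], [1, 1, 0]] is strictly lower-triangular, so N³ = 0.
(I + N)¹⁰ = I + 10·N + 45·N² = [[1, 0, 0], [-40, 1, 0], [-170, 10, 1]].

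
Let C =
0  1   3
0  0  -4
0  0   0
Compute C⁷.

C is strictly triangular, hence nilpotent: C³ = 0, so C⁷ = 0.

[[0, 0, 0], [0, 0, 0], [0, 0, 0]]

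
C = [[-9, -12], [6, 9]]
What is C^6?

[[729, 0], [0, 729]]

tr C = 0 and det C = -9, so the characteristic polynomial is λ² − (0)λ + (-9) with roots 3 and -3.
Eigenvectors give P = [[-1, -2], [1, 1]] with P⁻¹ = [[1, 2], [-1, -1]], and C = P·diag(3, -3)·P⁻¹.
Then C^6 = P·diag(729, 729)·P⁻¹ = [[-729, -1458], [729, 729]] · [[1, 2], [-1, -1]] = [[729, 0], [0, 729]].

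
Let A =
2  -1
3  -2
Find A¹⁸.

A² = I (check: tr A = 0 and det A = -1), so A¹⁸ = I since 18 is even.

[[1, 0], [0, 1]]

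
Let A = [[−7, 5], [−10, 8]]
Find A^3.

[[−43, 35], [−70, 62]]

tr A = 1 and det A = −6, so the characteristic polynomial is λ² − (1)λ + (−6) with roots 3 and −2.
Eigenvectors give P = [[1, −1], [2, −1]] with P⁻¹ = [[−1, 1], [−2, 1]], and A = P·diag(3, −2)·P⁻¹.
Then A^3 = P·diag(27, −8)·P⁻¹ = [[27, 8], [54, 8]] · [[−1, 1], [−2, 1]] = [[−43, 35], [−70, 62]].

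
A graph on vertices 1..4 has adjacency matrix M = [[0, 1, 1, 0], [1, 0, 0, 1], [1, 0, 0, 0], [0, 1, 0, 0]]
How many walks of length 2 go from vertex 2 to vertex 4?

The number of length-2 walks from vertex 2 to vertex 4 is entry (2,4) of M^2, where M is the adjacency matrix.
M^2 = [[2, 0, 0, 1], [0, 2, 1, 0], [0, 1, 1, 0], [1, 0, 0, 1]]

0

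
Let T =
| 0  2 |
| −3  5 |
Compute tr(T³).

35

tr T = 5 and det T = 6, so the characteristic polynomial is λ² − (5)λ + (6) with roots 3 and 2.
Eigenvectors give P = [[−2, 1], [−3, 1]] with P⁻¹ = [[1, −1], [3, −2]], and T = P·diag(3, 2)·P⁻¹.
Then T³ = P·diag(27, 8)·P⁻¹ = [[−54, 8], [−81, 8]] · [[1, −1], [3, −2]] = [[−30, 38], [−57, 65]].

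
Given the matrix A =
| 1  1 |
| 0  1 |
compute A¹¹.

A = I + N where N = [[0, 1], [0, 0]] is strictly upper-triangular, so N² = 0.
(I + N)¹¹ = I + 11·N = [[1, 11], [0, 1]].

[[1, 11], [0, 1]]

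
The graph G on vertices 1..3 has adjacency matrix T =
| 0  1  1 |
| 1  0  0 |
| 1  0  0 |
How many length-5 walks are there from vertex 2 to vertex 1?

The number of length-5 walks from vertex 2 to vertex 1 is entry (2,1) of T⁵, where T is the adjacency matrix.
T² = [[2, 0, 0], [0, 1, 1], [0, 1, 1]]
T³ = [[0, 2, 2], [2, 0, 0], [2, 0, 0]]
T⁴ = [[4, 0, 0], [0, 2, 2], [0, 2, 2]]
T⁵ = [[0, 4, 4], [4, 0, 0], [4, 0, 0]]

4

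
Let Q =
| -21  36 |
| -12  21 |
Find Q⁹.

tr Q = 0 and det Q = -9, so the characteristic polynomial is λ² − (0)λ + (-9) with roots -3 and 3.
Eigenvectors give P = [[2, -3], [1, -2]] with P⁻¹ = [[2, -3], [1, -2]], and Q = P·diag(-3, 3)·P⁻¹.
Then Q⁹ = P·diag(-19683, 19683)·P⁻¹ = [[-39366, -59049], [-19683, -39366]] · [[2, -3], [1, -2]] = [[-137781, 236196], [-78732, 137781]].

[[-137781, 236196], [-78732, 137781]]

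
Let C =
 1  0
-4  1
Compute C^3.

C = I + N where N = [[0, 0], [-4, 0]] is strictly lower-triangular, so N^2 = 0.
(I + N)^3 = I + 3·N = [[1, 0], [-12, 1]].

[[1, 0], [-12, 1]]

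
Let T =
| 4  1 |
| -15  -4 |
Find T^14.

T² = I (check: tr T = 0 and det T = -1), so T^14 = I since 14 is even.

[[1, 0], [0, 1]]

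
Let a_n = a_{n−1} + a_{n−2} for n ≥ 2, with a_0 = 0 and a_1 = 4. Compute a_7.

With companion matrix B = [[1, 1], [1, 0]], [a_n, a_{n−1}]ᵀ = B·[a_{n−1}, a_{n−2}]ᵀ, so [a_7, a_6]ᵀ = B⁶·[a_1, a_0]ᵀ.
B⁶ = [[13, 8], [8, 5]], giving [a_7, a_6]ᵀ = [[52], [32]].

52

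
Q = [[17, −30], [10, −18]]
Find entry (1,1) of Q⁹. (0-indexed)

tr Q = −1 and det Q = −6, so the characteristic polynomial is λ² − (−1)λ + (−6) with roots 2 and −3.
Eigenvectors give P = [[2, −3], [1, −2]] with P⁻¹ = [[2, −3], [1, −2]], and Q = P·diag(2, −3)·P⁻¹.
Then Q⁹ = P·diag(512, −19683)·P⁻¹ = [[1024, 59049], [512, 39366]] · [[2, −3], [1, −2]] = [[61097, −121170], [40390, −80268]].

−80268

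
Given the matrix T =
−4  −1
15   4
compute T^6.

[[1, 0], [0, 1]]

T² = I (check: tr T = 0 and det T = −1), so T^6 = I since 6 is even.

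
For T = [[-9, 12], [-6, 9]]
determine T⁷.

[[-6561, 8748], [-4374, 6561]]

tr T = 0 and det T = -9, so the characteristic polynomial is λ² − (0)λ + (-9) with roots -3 and 3.
Eigenvectors give P = [[2, -1], [1, -1]] with P⁻¹ = [[1, -1], [1, -2]], and T = P·diag(-3, 3)·P⁻¹.
Then T⁷ = P·diag(-2187, 2187)·P⁻¹ = [[-4374, -2187], [-2187, -2187]] · [[1, -1], [1, -2]] = [[-6561, 8748], [-4374, 6561]].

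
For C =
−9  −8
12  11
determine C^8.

[[−13119, −13120], [19680, 19681]]

tr C = 2 and det C = −3, so the characteristic polynomial is λ² − (2)λ + (−3) with roots −1 and 3.
Eigenvectors give P = [[−1, −2], [1, 3]] with P⁻¹ = [[−3, −2], [1, 1]], and C = P·diag(−1, 3)·P⁻¹.
Then C^8 = P·diag(1, 6561)·P⁻¹ = [[−1, −13122], [1, 19683]] · [[−3, −2], [1, 1]] = [[−13119, −13120], [19680, 19681]].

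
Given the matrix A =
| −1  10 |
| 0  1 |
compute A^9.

A² = I (check: tr A = 0 and det A = −1), so A^9 = A since 9 is odd.

[[−1, 10], [0, 1]]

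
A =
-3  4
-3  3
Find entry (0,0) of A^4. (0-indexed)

9

A^2 = [[-3, 0], [0, -3]]
A^3 = [[9, -12], [9, -9]]
A^4 = [[9, 0], [0, 9]]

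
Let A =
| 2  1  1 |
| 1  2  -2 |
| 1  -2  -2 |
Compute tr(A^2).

24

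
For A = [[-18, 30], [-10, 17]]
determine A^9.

[[-80268, 121170], [-40390, 61097]]

tr A = -1 and det A = -6, so the characteristic polynomial is λ² − (-1)λ + (-6) with roots -3 and 2.
Eigenvectors give P = [[2, 3], [1, 2]] with P⁻¹ = [[2, -3], [-1, 2]], and A = P·diag(-3, 2)·P⁻¹.
Then A^9 = P·diag(-19683, 512)·P⁻¹ = [[-39366, 1536], [-19683, 1024]] · [[2, -3], [-1, 2]] = [[-80268, 121170], [-40390, 61097]].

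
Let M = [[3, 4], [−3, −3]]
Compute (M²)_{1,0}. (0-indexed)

0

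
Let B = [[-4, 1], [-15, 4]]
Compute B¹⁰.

B² = I (check: tr B = 0 and det B = -1), so B¹⁰ = I since 10 is even.

[[1, 0], [0, 1]]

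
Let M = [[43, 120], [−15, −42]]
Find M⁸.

tr M = 1 and det M = −6, so the characteristic polynomial is λ² − (1)λ + (−6) with roots 3 and −2.
Eigenvectors give P = [[−3, −8], [1, 3]] with P⁻¹ = [[−3, −8], [1, 3]], and M = P·diag(3, −2)·P⁻¹.
Then M⁸ = P·diag(6561, 256)·P⁻¹ = [[−19683, −2048], [6561, 768]] · [[−3, −8], [1, 3]] = [[57001, 151320], [−18915, −50184]].

[[57001, 151320], [−18915, −50184]]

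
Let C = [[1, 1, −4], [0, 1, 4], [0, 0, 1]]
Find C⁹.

[[1, 9, 108], [0, 1, 36], [0, 0, 1]]

C = I + N where N = [[0, 1, −4], [0, 0, 4], [0, 0, 0]] is strictly upper-triangular, so N³ = 0.
(I + N)⁹ = I + 9·N + 36·N² = [[1, 9, 108], [0, 1, 36], [0, 0, 1]].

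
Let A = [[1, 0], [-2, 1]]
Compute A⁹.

[[1, 0], [-18, 1]]

A = I + N where N = [[0, 0], [-2, 0]] is strictly lower-triangular, so N² = 0.
(I + N)⁹ = I + 9·N = [[1, 0], [-18, 1]].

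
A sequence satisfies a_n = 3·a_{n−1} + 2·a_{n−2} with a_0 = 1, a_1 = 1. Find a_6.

773

With companion matrix C = [[3, 2], [1, 0]], [a_n, a_{n−1}]ᵀ = C·[a_{n−1}, a_{n−2}]ᵀ, so [a_6, a_5]ᵀ = C⁵·[a_1, a_0]ᵀ.
C⁵ = [[495, 278], [139, 78]], giving [a_6, a_5]ᵀ = [[773], [217]].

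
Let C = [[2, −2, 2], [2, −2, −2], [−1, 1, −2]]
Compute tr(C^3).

C^2 = [[−2, 2, 4], [2, −2, 12], [2, −2, 0]]
C^3 = [[−4, 4, −16], [−12, 12, −16], [0, 0, 8]]

16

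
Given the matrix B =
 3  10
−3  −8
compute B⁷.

tr B = −5 and det B = 6, so the characteristic polynomial is λ² − (−5)λ + (6) with roots −3 and −2.
Eigenvectors give P = [[5, 2], [−3, −1]] with P⁻¹ = [[−1, −2], [3, 5]], and B = P·diag(−3, −2)·P⁻¹.
Then B⁷ = P·diag(−2187, −128)·P⁻¹ = [[−10935, −256], [6561, 128]] · [[−1, −2], [3, 5]] = [[10167, 20590], [−6177, −12482]].

[[10167, 20590], [−6177, −12482]]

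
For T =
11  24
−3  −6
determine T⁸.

[[57001, 151320], [−18915, −50184]]

tr T = 5 and det T = 6, so the characteristic polynomial is λ² − (5)λ + (6) with roots 3 and 2.
Eigenvectors give P = [[3, 8], [−1, −3]] with P⁻¹ = [[3, 8], [−1, −3]], and T = P·diag(3, 2)·P⁻¹.
Then T⁸ = P·diag(6561, 256)·P⁻¹ = [[19683, 2048], [−6561, −768]] · [[3, 8], [−1, −3]] = [[57001, 151320], [−18915, −50184]].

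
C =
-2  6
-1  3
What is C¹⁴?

[[-2, 6], [-1, 3]]

C² = C (a projection; rank 1, trace 1), so C¹⁴ = C.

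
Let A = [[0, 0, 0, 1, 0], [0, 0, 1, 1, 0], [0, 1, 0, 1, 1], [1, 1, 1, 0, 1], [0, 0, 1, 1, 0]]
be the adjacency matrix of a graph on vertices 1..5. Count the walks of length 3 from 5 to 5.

2

The number of length-3 walks from vertex 5 to vertex 5 is entry (5,5) of A³, where A is the adjacency matrix.
A² = [[1, 1, 1, 0, 1], [1, 2, 1, 1, 2], [1, 1, 3, 2, 1], [0, 1, 2, 4, 1], [1, 2, 1, 1, 2]]
A³ = [[0, 1, 2, 4, 1], [1, 2, 5, 6, 2], [2, 5, 4, 6, 5], [4, 6, 6, 4, 6], [1, 2, 5, 6, 2]]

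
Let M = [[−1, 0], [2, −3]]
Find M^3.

[[−1, 0], [26, −27]]

tr M = −4 and det M = 3, so the characteristic polynomial is λ² − (−4)λ + (3) with roots −3 and −1.
Eigenvectors give P = [[0, 1], [1, 1]] with P⁻¹ = [[−1, 1], [1, 0]], and M = P·diag(−3, −1)·P⁻¹.
Then M^3 = P·diag(−27, −1)·P⁻¹ = [[0, −1], [−27, −1]] · [[−1, 1], [1, 0]] = [[−1, 0], [26, −27]].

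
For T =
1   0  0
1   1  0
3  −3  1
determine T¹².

T = I + N where N = [[0, 0, 0], [1, 0, 0], [3, −3, 0]] is strictly lower-triangular, so N³ = 0.
(I + N)¹² = I + 12·N + 66·N² = [[1, 0, 0], [12, 1, 0], [−162, −36, 1]].

[[1, 0, 0], [12, 1, 0], [−162, −36, 1]]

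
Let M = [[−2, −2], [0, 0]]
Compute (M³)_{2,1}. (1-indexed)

0

M² = [[4, 4], [0, 0]]
M³ = [[−8, −8], [0, 0]]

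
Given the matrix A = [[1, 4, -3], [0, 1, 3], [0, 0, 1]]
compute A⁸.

A = I + N where N = [[0, 4, -3], [0, 0, 3], [0, 0, 0]] is strictly upper-triangular, so N³ = 0.
(I + N)⁸ = I + 8·N + 28·N² = [[1, 32, 312], [0, 1, 24], [0, 0, 1]].

[[1, 32, 312], [0, 1, 24], [0, 0, 1]]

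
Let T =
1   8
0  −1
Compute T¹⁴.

[[1, 0], [0, 1]]

T² = I (check: tr T = 0 and det T = −1), so T¹⁴ = I since 14 is even.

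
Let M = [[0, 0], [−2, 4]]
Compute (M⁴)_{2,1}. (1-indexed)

−128

M² = [[0, 0], [−8, 16]]
M³ = [[0, 0], [−32, 64]]
M⁴ = [[0, 0], [−128, 256]]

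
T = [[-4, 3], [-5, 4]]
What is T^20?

[[1, 0], [0, 1]]

T² = I (check: tr T = 0 and det T = -1), so T^20 = I since 20 is even.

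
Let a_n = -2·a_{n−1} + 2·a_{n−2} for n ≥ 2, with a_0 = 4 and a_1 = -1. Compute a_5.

With companion matrix Q = [[-2, 2], [1, 0]], [a_n, a_{n−1}]ᵀ = Q·[a_{n−1}, a_{n−2}]ᵀ, so [a_5, a_4]ᵀ = Q⁴·[a_1, a_0]ᵀ.
Q⁴ = [[44, -32], [-16, 12]], giving [a_5, a_4]ᵀ = [[-172], [64]].

-172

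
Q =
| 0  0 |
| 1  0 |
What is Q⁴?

Q is strictly triangular, hence nilpotent: Q² = 0, so Q⁴ = 0.

[[0, 0], [0, 0]]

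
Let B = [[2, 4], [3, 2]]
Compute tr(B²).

32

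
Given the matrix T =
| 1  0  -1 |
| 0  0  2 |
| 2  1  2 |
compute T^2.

[[-1, -1, -3], [4, 2, 4], [6, 2, 4]]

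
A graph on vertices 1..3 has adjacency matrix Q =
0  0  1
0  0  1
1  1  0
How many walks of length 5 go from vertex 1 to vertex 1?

0

The number of length-5 walks from vertex 1 to vertex 1 is entry (1,1) of Q^5, where Q is the adjacency matrix.
Q^2 = [[1, 1, 0], [1, 1, 0], [0, 0, 2]]
Q^3 = [[0, 0, 2], [0, 0, 2], [2, 2, 0]]
Q^4 = [[2, 2, 0], [2, 2, 0], [0, 0, 4]]
Q^5 = [[0, 0, 4], [0, 0, 4], [4, 4, 0]]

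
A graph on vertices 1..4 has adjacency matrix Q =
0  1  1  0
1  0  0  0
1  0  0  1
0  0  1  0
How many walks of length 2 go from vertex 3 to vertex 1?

0

The number of length-2 walks from vertex 3 to vertex 1 is entry (3,1) of Q^2, where Q is the adjacency matrix.
Q^2 = [[2, 0, 0, 1], [0, 1, 1, 0], [0, 1, 2, 0], [1, 0, 0, 1]]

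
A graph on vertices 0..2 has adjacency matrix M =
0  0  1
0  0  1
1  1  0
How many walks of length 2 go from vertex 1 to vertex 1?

1

The number of length-2 walks from vertex 1 to vertex 1 is entry (1,1) of M², where M is the adjacency matrix.
M² = [[1, 1, 0], [1, 1, 0], [0, 0, 2]]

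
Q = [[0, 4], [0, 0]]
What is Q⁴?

[[0, 0], [0, 0]]

Q is strictly triangular, hence nilpotent: Q² = 0, so Q⁴ = 0.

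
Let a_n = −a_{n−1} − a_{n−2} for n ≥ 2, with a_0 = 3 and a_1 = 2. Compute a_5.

With companion matrix C = [[−1, −1], [1, 0]], [a_n, a_{n−1}]ᵀ = C·[a_{n−1}, a_{n−2}]ᵀ, so [a_5, a_4]ᵀ = C^4·[a_1, a_0]ᵀ.
C^4 = [[−1, −1], [1, 0]], giving [a_5, a_4]ᵀ = [[−5], [2]].

−5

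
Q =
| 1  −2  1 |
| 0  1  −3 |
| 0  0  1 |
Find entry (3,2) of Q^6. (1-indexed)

Q = I + N where N = [[0, −2, 1], [0, 0, −3], [0, 0, 0]] is strictly upper-triangular, so N^3 = 0.
(I + N)^6 = I + 6·N + 15·N^2 = [[1, −12, 96], [0, 1, −18], [0, 0, 1]].

0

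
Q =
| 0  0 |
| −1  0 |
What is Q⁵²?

Q is strictly triangular, hence nilpotent: Q² = 0, so Q⁵² = 0.

[[0, 0], [0, 0]]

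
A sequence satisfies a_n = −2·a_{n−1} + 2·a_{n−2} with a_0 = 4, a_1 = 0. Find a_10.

19584

With companion matrix B = [[−2, 2], [1, 0]], [a_n, a_{n−1}]ᵀ = B·[a_{n−1}, a_{n−2}]ᵀ, so [a_10, a_9]ᵀ = B^9·[a_1, a_0]ᵀ.
B^9 = [[−6688, 4896], [2448, −1792]], giving [a_10, a_9]ᵀ = [[19584], [−7168]].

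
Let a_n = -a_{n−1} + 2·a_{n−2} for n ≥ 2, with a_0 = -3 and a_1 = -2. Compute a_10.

With companion matrix C = [[-1, 2], [1, 0]], [a_n, a_{n−1}]ᵀ = C·[a_{n−1}, a_{n−2}]ᵀ, so [a_10, a_9]ᵀ = C⁹·[a_1, a_0]ᵀ.
C⁹ = [[-341, 342], [171, -170]], giving [a_10, a_9]ᵀ = [[-344], [168]].

-344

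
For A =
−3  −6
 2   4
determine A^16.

[[−3, −6], [2, 4]]

A² = A (a projection; rank 1, trace 1), so A^16 = A.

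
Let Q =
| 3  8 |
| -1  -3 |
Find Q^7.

[[3, 8], [-1, -3]]

Q² = I (check: tr Q = 0 and det Q = -1), so Q^7 = Q since 7 is odd.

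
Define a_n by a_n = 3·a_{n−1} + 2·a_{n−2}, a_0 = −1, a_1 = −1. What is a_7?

With companion matrix A = [[3, 2], [1, 0]], [a_n, a_{n−1}]ᵀ = A·[a_{n−1}, a_{n−2}]ᵀ, so [a_7, a_6]ᵀ = A⁶·[a_1, a_0]ᵀ.
A⁶ = [[1763, 990], [495, 278]], giving [a_7, a_6]ᵀ = [[−2753], [−773]].

−2753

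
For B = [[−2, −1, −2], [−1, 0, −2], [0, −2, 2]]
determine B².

[[5, 6, 2], [2, 5, −2], [2, −4, 8]]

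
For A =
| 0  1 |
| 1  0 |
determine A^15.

[[0, 1], [1, 0]]

A² = I (check: tr A = 0 and det A = -1), so A^15 = A since 15 is odd.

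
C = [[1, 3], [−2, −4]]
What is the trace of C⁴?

17

tr C = −3 and det C = 2, so the characteristic polynomial is λ² − (−3)λ + (2) with roots −1 and −2.
Eigenvectors give P = [[3, −1], [−2, 1]] with P⁻¹ = [[1, 1], [2, 3]], and C = P·diag(−1, −2)·P⁻¹.
Then C⁴ = P·diag(1, 16)·P⁻¹ = [[3, −16], [−2, 16]] · [[1, 1], [2, 3]] = [[−29, −45], [30, 46]].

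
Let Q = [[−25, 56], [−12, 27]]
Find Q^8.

tr Q = 2 and det Q = −3, so the characteristic polynomial is λ² − (2)λ + (−3) with roots −1 and 3.
Eigenvectors give P = [[7, 2], [3, 1]] with P⁻¹ = [[1, −2], [−3, 7]], and Q = P·diag(−1, 3)·P⁻¹.
Then Q^8 = P·diag(1, 6561)·P⁻¹ = [[7, 13122], [3, 6561]] · [[1, −2], [−3, 7]] = [[−39359, 91840], [−19680, 45921]].

[[−39359, 91840], [−19680, 45921]]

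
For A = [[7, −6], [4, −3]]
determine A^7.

[[6559, −6558], [4372, −4371]]

tr A = 4 and det A = 3, so the characteristic polynomial is λ² − (4)λ + (3) with roots 1 and 3.
Eigenvectors give P = [[−1, 3], [−1, 2]] with P⁻¹ = [[2, −3], [1, −1]], and A = P·diag(1, 3)·P⁻¹.
Then A^7 = P·diag(1, 2187)·P⁻¹ = [[−1, 6561], [−1, 4374]] · [[2, −3], [1, −1]] = [[6559, −6558], [4372, −4371]].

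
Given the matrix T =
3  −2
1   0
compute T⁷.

tr T = 3 and det T = 2, so the characteristic polynomial is λ² − (3)λ + (2) with roots 2 and 1.
Eigenvectors give P = [[−2, 1], [−1, 1]] with P⁻¹ = [[−1, 1], [−1, 2]], and T = P·diag(2, 1)·P⁻¹.
Then T⁷ = P·diag(128, 1)·P⁻¹ = [[−256, 1], [−128, 1]] · [[−1, 1], [−1, 2]] = [[255, −254], [127, −126]].

[[255, −254], [127, −126]]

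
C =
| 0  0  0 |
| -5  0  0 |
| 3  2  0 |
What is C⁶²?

[[0, 0, 0], [0, 0, 0], [0, 0, 0]]

C is strictly triangular, hence nilpotent: C³ = 0, so C⁶² = 0.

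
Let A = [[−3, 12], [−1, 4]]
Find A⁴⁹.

[[−3, 12], [−1, 4]]

A² = A (a projection; rank 1, trace 1), so A⁴⁹ = A.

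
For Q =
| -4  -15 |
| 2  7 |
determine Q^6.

[[-314, -945], [126, 379]]

tr Q = 3 and det Q = 2, so the characteristic polynomial is λ² − (3)λ + (2) with roots 2 and 1.
Eigenvectors give P = [[5, 3], [-2, -1]] with P⁻¹ = [[-1, -3], [2, 5]], and Q = P·diag(2, 1)·P⁻¹.
Then Q^6 = P·diag(64, 1)·P⁻¹ = [[320, 3], [-128, -1]] · [[-1, -3], [2, 5]] = [[-314, -945], [126, 379]].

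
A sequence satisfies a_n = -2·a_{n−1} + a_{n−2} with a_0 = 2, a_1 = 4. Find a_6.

-222

With companion matrix C = [[-2, 1], [1, 0]], [a_n, a_{n−1}]ᵀ = C·[a_{n−1}, a_{n−2}]ᵀ, so [a_6, a_5]ᵀ = C⁵·[a_1, a_0]ᵀ.
C⁵ = [[-70, 29], [29, -12]], giving [a_6, a_5]ᵀ = [[-222], [92]].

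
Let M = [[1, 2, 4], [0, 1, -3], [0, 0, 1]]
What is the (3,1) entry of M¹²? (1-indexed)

M = I + N where N = [[0, 2, 4], [0, 0, -3], [0, 0, 0]] is strictly upper-triangular, so N³ = 0.
(I + N)¹² = I + 12·N + 66·N² = [[1, 24, -348], [0, 1, -36], [0, 0, 1]].

0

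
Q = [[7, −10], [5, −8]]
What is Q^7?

tr Q = −1 and det Q = −6, so the characteristic polynomial is λ² − (−1)λ + (−6) with roots −3 and 2.
Eigenvectors give P = [[1, 2], [1, 1]] with P⁻¹ = [[−1, 2], [1, −1]], and Q = P·diag(−3, 2)·P⁻¹.
Then Q^7 = P·diag(−2187, 128)·P⁻¹ = [[−2187, 256], [−2187, 128]] · [[−1, 2], [1, −1]] = [[2443, −4630], [2315, −4502]].

[[2443, −4630], [2315, −4502]]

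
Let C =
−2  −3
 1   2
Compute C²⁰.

C² = I (check: tr C = 0 and det C = −1), so C²⁰ = I since 20 is even.

[[1, 0], [0, 1]]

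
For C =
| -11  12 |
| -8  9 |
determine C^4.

tr C = -2 and det C = -3, so the characteristic polynomial is λ² − (-2)λ + (-3) with roots 1 and -3.
Eigenvectors give P = [[1, 3], [1, 2]] with P⁻¹ = [[-2, 3], [1, -1]], and C = P·diag(1, -3)·P⁻¹.
Then C^4 = P·diag(1, 81)·P⁻¹ = [[1, 243], [1, 162]] · [[-2, 3], [1, -1]] = [[241, -240], [160, -159]].

[[241, -240], [160, -159]]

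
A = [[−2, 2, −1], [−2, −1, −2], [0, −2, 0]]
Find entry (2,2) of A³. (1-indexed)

3

A² = [[0, −4, −2], [6, 1, 4], [4, 2, 4]]
A³ = [[8, 8, 8], [−14, 3, −8], [−12, −2, −8]]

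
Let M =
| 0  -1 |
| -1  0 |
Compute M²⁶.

[[1, 0], [0, 1]]

M² = I (check: tr M = 0 and det M = -1), so M²⁶ = I since 26 is even.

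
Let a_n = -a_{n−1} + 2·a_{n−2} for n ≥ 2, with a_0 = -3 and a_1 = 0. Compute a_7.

With companion matrix T = [[-1, 2], [1, 0]], [a_n, a_{n−1}]ᵀ = T·[a_{n−1}, a_{n−2}]ᵀ, so [a_7, a_6]ᵀ = T⁶·[a_1, a_0]ᵀ.
T⁶ = [[43, -42], [-21, 22]], giving [a_7, a_6]ᵀ = [[126], [-66]].

126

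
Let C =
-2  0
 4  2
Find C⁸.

[[256, 0], [0, 256]]

tr C = 0 and det C = -4, so the characteristic polynomial is λ² − (0)λ + (-4) with roots -2 and 2.
Eigenvectors give P = [[-1, 0], [1, 1]] with P⁻¹ = [[-1, 0], [1, 1]], and C = P·diag(-2, 2)·P⁻¹.
Then C⁸ = P·diag(256, 256)·P⁻¹ = [[-256, 0], [256, 256]] · [[-1, 0], [1, 1]] = [[256, 0], [0, 256]].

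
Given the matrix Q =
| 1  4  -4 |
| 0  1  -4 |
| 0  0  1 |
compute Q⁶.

[[1, 24, -264], [0, 1, -24], [0, 0, 1]]

Q = I + N where N = [[0, 4, -4], [0, 0, -4], [0, 0, 0]] is strictly upper-triangular, so N³ = 0.
(I + N)⁶ = I + 6·N + 15·N² = [[1, 24, -264], [0, 1, -24], [0, 0, 1]].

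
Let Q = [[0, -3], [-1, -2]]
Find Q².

[[3, 6], [2, 7]]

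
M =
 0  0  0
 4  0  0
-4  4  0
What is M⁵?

[[0, 0, 0], [0, 0, 0], [0, 0, 0]]

M is strictly triangular, hence nilpotent: M³ = 0, so M⁵ = 0.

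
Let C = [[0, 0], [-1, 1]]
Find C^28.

[[0, 0], [-1, 1]]

C² = C (a projection; rank 1, trace 1), so C^28 = C.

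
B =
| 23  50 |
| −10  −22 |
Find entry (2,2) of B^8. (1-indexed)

−24964

tr B = 1 and det B = −6, so the characteristic polynomial is λ² − (1)λ + (−6) with roots −2 and 3.
Eigenvectors give P = [[−2, 5], [1, −2]] with P⁻¹ = [[2, 5], [1, 2]], and B = P·diag(−2, 3)·P⁻¹.
Then B^8 = P·diag(256, 6561)·P⁻¹ = [[−512, 32805], [256, −13122]] · [[2, 5], [1, 2]] = [[31781, 63050], [−12610, −24964]].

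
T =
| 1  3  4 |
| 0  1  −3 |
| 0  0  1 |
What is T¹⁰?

[[1, 30, −365], [0, 1, −30], [0, 0, 1]]

T = I + N where N = [[0, 3, 4], [0, 0, −3], [0, 0, 0]] is strictly upper-triangular, so N³ = 0.
(I + N)¹⁰ = I + 10·N + 45·N² = [[1, 30, −365], [0, 1, −30], [0, 0, 1]].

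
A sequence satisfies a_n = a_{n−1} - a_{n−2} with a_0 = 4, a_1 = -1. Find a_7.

-1

With companion matrix Q = [[1, -1], [1, 0]], [a_n, a_{n−1}]ᵀ = Q·[a_{n−1}, a_{n−2}]ᵀ, so [a_7, a_6]ᵀ = Q⁶·[a_1, a_0]ᵀ.
Q⁶ = [[1, 0], [0, 1]], giving [a_7, a_6]ᵀ = [[-1], [4]].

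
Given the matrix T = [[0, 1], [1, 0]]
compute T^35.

[[0, 1], [1, 0]]

T² = I (check: tr T = 0 and det T = -1), so T^35 = T since 35 is odd.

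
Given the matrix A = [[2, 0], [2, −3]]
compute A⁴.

A² = [[4, 0], [−2, 9]]
A³ = [[8, 0], [14, −27]]
A⁴ = [[16, 0], [−26, 81]]

[[16, 0], [−26, 81]]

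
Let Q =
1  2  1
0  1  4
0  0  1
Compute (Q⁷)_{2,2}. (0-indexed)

1

Q = I + N where N = [[0, 2, 1], [0, 0, 4], [0, 0, 0]] is strictly upper-triangular, so N³ = 0.
(I + N)⁷ = I + 7·N + 21·N² = [[1, 14, 175], [0, 1, 28], [0, 0, 1]].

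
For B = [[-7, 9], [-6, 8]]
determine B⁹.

tr B = 1 and det B = -2, so the characteristic polynomial is λ² − (1)λ + (-2) with roots 2 and -1.
Eigenvectors give P = [[-1, 3], [-1, 2]] with P⁻¹ = [[2, -3], [1, -1]], and B = P·diag(2, -1)·P⁻¹.
Then B⁹ = P·diag(512, -1)·P⁻¹ = [[-512, -3], [-512, -2]] · [[2, -3], [1, -1]] = [[-1027, 1539], [-1026, 1538]].

[[-1027, 1539], [-1026, 1538]]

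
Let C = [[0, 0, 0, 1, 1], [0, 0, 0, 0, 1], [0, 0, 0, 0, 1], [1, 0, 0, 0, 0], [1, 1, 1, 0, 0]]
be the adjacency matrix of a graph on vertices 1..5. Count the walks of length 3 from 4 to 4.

0

The number of length-3 walks from vertex 4 to vertex 4 is entry (4,4) of C³, where C is the adjacency matrix.
C² = [[2, 1, 1, 0, 0], [1, 1, 1, 0, 0], [1, 1, 1, 0, 0], [0, 0, 0, 1, 1], [0, 0, 0, 1, 3]]
C³ = [[0, 0, 0, 2, 4], [0, 0, 0, 1, 3], [0, 0, 0, 1, 3], [2, 1, 1, 0, 0], [4, 3, 3, 0, 0]]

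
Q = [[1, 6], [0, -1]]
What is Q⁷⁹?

Q² = I (check: tr Q = 0 and det Q = -1), so Q⁷⁹ = Q since 79 is odd.

[[1, 6], [0, -1]]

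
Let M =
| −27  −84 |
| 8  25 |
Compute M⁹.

tr M = −2 and det M = −3, so the characteristic polynomial is λ² − (−2)λ + (−3) with roots −3 and 1.
Eigenvectors give P = [[7, −3], [−2, 1]] with P⁻¹ = [[1, 3], [2, 7]], and M = P·diag(−3, 1)·P⁻¹.
Then M⁹ = P·diag(−19683, 1)·P⁻¹ = [[−137781, −3], [39366, 1]] · [[1, 3], [2, 7]] = [[−137787, −413364], [39368, 118105]].

[[−137787, −413364], [39368, 118105]]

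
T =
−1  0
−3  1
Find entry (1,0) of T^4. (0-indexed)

T^2 = [[1, 0], [0, 1]]
T^3 = [[−1, 0], [−3, 1]]
T^4 = [[1, 0], [0, 1]]

0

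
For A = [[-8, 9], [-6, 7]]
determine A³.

[[-26, 27], [-18, 19]]

tr A = -1 and det A = -2, so the characteristic polynomial is λ² − (-1)λ + (-2) with roots 1 and -2.
Eigenvectors give P = [[1, 3], [1, 2]] with P⁻¹ = [[-2, 3], [1, -1]], and A = P·diag(1, -2)·P⁻¹.
Then A³ = P·diag(1, -8)·P⁻¹ = [[1, -24], [1, -16]] · [[-2, 3], [1, -1]] = [[-26, 27], [-18, 19]].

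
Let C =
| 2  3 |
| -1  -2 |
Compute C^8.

C² = I (check: tr C = 0 and det C = -1), so C^8 = I since 8 is even.

[[1, 0], [0, 1]]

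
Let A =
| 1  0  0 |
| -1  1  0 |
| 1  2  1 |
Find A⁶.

[[1, 0, 0], [-6, 1, 0], [-24, 12, 1]]

A = I + N where N = [[0, 0, 0], [-1, 0, 0], [1, 2, 0]] is strictly lower-triangular, so N³ = 0.
(I + N)⁶ = I + 6·N + 15·N² = [[1, 0, 0], [-6, 1, 0], [-24, 12, 1]].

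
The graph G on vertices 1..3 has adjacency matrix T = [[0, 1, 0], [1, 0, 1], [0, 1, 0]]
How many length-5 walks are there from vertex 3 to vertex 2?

4

The number of length-5 walks from vertex 3 to vertex 2 is entry (3,2) of T^5, where T is the adjacency matrix.
T^2 = [[1, 0, 1], [0, 2, 0], [1, 0, 1]]
T^3 = [[0, 2, 0], [2, 0, 2], [0, 2, 0]]
T^4 = [[2, 0, 2], [0, 4, 0], [2, 0, 2]]
T^5 = [[0, 4, 0], [4, 0, 4], [0, 4, 0]]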